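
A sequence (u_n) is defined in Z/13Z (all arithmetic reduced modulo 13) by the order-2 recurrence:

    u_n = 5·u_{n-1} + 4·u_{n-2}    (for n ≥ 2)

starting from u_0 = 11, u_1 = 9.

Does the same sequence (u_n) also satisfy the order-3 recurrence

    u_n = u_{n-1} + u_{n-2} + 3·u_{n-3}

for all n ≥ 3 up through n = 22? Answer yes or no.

no

Terms u_0..u_22: 11, 9, 11, 0, 5, 12, 2, 6, 12, 6, 0, 11, 3, 7, 8, 3, 8, 0, 6, 4, 5, 2, 4
n=3: candidate gives 1, actual u_3 = 0 ✗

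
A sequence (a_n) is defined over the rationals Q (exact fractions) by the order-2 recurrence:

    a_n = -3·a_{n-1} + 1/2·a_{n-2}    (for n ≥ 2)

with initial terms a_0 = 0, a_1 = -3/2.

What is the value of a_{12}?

a_2 = -3·-3/2 + 1/2·0 = 9/2
a_3 = -3·9/2 + 1/2·-3/2 = -57/4
a_4 = -3·-57/4 + 1/2·9/2 = 45
a_5 = -3·45 + 1/2·-57/4 = -1137/8
a_6 = -3·-1137/8 + 1/2·45 = 3591/8
a_7 = -3·3591/8 + 1/2·-1137/8 = -22683/16
a_8 = -3·-22683/16 + 1/2·3591/8 = 8955/2
a_9 = -3·8955/2 + 1/2·-22683/16 = -452523/32
a_10 = -3·-452523/32 + 1/2·8955/2 = 1429209/32
a_11 = -3·1429209/32 + 1/2·-452523/32 = -9027777/64
a_12 = -3·-9027777/64 + 1/2·1429209/32 = 7128135/16

7128135/16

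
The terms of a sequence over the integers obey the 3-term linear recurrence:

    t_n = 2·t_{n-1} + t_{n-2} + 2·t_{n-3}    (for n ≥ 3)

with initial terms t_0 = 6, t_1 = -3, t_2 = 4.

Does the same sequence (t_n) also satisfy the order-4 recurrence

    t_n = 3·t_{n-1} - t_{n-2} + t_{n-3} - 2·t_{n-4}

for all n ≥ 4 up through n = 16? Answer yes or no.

Terms t_0..t_16: 6, -3, 4, 17, 32, 89, 244, 641, 1704, 4537, 12060, 32065, 85264, 226713, 602820, 1602881, 4262008
n=4: candidate gives 32, actual t_4 = 32 ✓
n=5: candidate gives 89, actual t_5 = 89 ✓
n=6: candidate gives 244, actual t_6 = 244 ✓
n=7: candidate gives 641, actual t_7 = 641 ✓
n=8: candidate gives 1704, actual t_8 = 1704 ✓
n=9: candidate gives 4537, actual t_9 = 4537 ✓
n=10: candidate gives 12060, actual t_10 = 12060 ✓
n=11: candidate gives 32065, actual t_11 = 32065 ✓
n=12: candidate gives 85264, actual t_12 = 85264 ✓
n=13: candidate gives 226713, actual t_13 = 226713 ✓
n=14: candidate gives 602820, actual t_14 = 602820 ✓
n=15: candidate gives 1602881, actual t_15 = 1602881 ✓
n=16: candidate gives 4262008, actual t_16 = 4262008 ✓

yes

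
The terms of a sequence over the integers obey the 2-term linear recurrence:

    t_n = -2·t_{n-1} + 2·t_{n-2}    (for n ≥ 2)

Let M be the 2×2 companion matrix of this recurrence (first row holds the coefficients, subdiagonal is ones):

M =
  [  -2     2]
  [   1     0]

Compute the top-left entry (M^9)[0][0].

(M^9)[0][0] is the top entry after applying M 9 times to the unit state (1, 0). Equivalently it is h_{10} for the auxiliary sequence (h_n) obeying the same recurrence with h_1 = 1 and h_i = 0 for 0 ≤ i < 1:
h_2 = -2·1 + 2·0 = -2
h_3 = -2·-2 + 2·1 = 6
h_4 = -2·6 + 2·-2 = -16
h_5 = -2·-16 + 2·6 = 44
h_6 = -2·44 + 2·-16 = -120
h_7 = -2·-120 + 2·44 = 328
h_8 = -2·328 + 2·-120 = -896
h_9 = -2·-896 + 2·328 = 2448
h_10 = -2·2448 + 2·-896 = -6688

-6688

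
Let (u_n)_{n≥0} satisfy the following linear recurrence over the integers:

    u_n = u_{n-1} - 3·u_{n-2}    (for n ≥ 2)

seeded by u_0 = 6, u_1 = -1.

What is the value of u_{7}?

-301

u_2 = 1·-1 + -3·6 = -19
u_3 = 1·-19 + -3·-1 = -16
u_4 = 1·-16 + -3·-19 = 41
u_5 = 1·41 + -3·-16 = 89
u_6 = 1·89 + -3·41 = -34
u_7 = 1·-34 + -3·89 = -301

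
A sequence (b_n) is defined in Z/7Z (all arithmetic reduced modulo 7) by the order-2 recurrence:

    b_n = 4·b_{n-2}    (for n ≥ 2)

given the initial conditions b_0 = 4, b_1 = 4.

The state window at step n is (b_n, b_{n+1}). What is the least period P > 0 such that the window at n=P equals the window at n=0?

n=0: window = (4, 4)
n=1: window = (4, 2)
n=2: window = (2, 2)
n=3: window = (2, 1)
n=4: window = (1, 1)
n=5: window = (1, 4)
n=6: window = (4, 4)
window at n=6 equals window at n=0 → period = 6

6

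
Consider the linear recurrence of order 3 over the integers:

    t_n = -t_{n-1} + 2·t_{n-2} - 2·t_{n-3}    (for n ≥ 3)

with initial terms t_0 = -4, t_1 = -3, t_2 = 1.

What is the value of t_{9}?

t_3 = -1·1 + 2·-3 + -2·-4 = 1
t_4 = -1·1 + 2·1 + -2·-3 = 7
t_5 = -1·7 + 2·1 + -2·1 = -7
t_6 = -1·-7 + 2·7 + -2·1 = 19
t_7 = -1·19 + 2·-7 + -2·7 = -47
t_8 = -1·-47 + 2·19 + -2·-7 = 99
t_9 = -1·99 + 2·-47 + -2·19 = -231

-231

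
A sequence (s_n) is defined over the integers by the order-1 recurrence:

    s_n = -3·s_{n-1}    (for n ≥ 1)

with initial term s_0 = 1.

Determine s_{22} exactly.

s_1 = -3·1 = -3
s_2 = -3·-3 = 9
s_3 = -3·9 = -27
s_4 = -3·-27 = 81
s_5 = -3·81 = -243
s_6 = -3·-243 = 729
s_7 = -3·729 = -2187
s_8 = -3·-2187 = 6561
s_9 = -3·6561 = -19683
s_10 = -3·-19683 = 59049
s_11 = -3·59049 = -177147
s_12 = -3·-177147 = 531441
s_13 = -3·531441 = -1594323
s_14 = -3·-1594323 = 4782969
s_15 = -3·4782969 = -14348907
s_16 = -3·-14348907 = 43046721
s_17 = -3·43046721 = -129140163
s_18 = -3·-129140163 = 387420489
s_19 = -3·387420489 = -1162261467
s_20 = -3·-1162261467 = 3486784401
s_21 = -3·3486784401 = -10460353203
s_22 = -3·-10460353203 = 31381059609

31381059609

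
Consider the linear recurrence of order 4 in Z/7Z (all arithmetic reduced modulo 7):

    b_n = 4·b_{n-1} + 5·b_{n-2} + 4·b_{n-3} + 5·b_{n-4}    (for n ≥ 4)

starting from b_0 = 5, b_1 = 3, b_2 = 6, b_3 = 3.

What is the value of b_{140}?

0

b_4 = 4·3 + 5·6 + 4·3 + 5·5 = 2
b_5 = 4·2 + 5·3 + 4·6 + 5·3 = 6
b_6 = 4·6 + 5·2 + 4·3 + 5·6 = 6
b_7 = 4·6 + 5·6 + 4·2 + 5·3 = 0
b_8 = 4·0 + 5·6 + 4·6 + 5·2 = 1
b_9 = 4·1 + 5·0 + 4·6 + 5·6 = 2
b_10 = 4·2 + 5·1 + 4·0 + 5·6 = 1
b_11 = 4·1 + 5·2 + 4·1 + 5·0 = 4
b_12 = 4·4 + 5·1 + 4·2 + 5·1 = 6
b_13 = 4·6 + 5·4 + 4·1 + 5·2 = 2
b_14 = 4·2 + 5·6 + 4·4 + 5·1 = 3
b_15 = 4·3 + 5·2 + 4·6 + 5·4 = 3
b_16 = 4·3 + 5·3 + 4·2 + 5·6 = 2
b_17 = 4·2 + 5·3 + 4·3 + 5·2 = 3
b_18 = 4·3 + 5·2 + 4·3 + 5·3 = 0
b_19 = 4·0 + 5·3 + 4·2 + 5·3 = 3
b_20 = 4·3 + 5·0 + 4·3 + 5·2 = 6
b_21 = 4·6 + 5·3 + 4·0 + 5·3 = 5
b_22 = 4·5 + 5·6 + 4·3 + 5·0 = 6
b_23 = 4·6 + 5·5 + 4·6 + 5·3 = 4
b_24 = 4·4 + 5·6 + 4·5 + 5·6 = 5
b_25 = 4·5 + 5·4 + 4·6 + 5·5 = 5
b_26 = 4·5 + 5·5 + 4·4 + 5·6 = 0
b_27 = 4·0 + 5·5 + 4·5 + 5·4 = 2
b_28 = 4·2 + 5·0 + 4·5 + 5·5 = 4
b_29 = 4·4 + 5·2 + 4·0 + 5·5 = 2
b_30 = 4·2 + 5·4 + 4·2 + 5·0 = 1
b_31 = 4·1 + 5·2 + 4·4 + 5·2 = 5
b_32 = 4·5 + 5·1 + 4·2 + 5·4 = 4
b_33 = 4·4 + 5·5 + 4·1 + 5·2 = 6
b_34 = 4·6 + 5·4 + 4·5 + 5·1 = 6
b_35 = 4·6 + 5·6 + 4·4 + 5·5 = 4
b_36 = 4·4 + 5·6 + 4·6 + 5·4 = 6
b_37 = 4·6 + 5·4 + 4·6 + 5·6 = 0
b_38 = 4·0 + 5·6 + 4·4 + 5·6 = 6
b_39 = 4·6 + 5·0 + 4·6 + 5·4 = 5
b_40 = 4·5 + 5·6 + 4·0 + 5·6 = 3
b_41 = 4·3 + 5·5 + 4·6 + 5·0 = 5
b_42 = 4·5 + 5·3 + 4·5 + 5·6 = 1
b_43 = 4·1 + 5·5 + 4·3 + 5·5 = 3
b_44 = 4·3 + 5·1 + 4·5 + 5·3 = 3
b_45 = 4·3 + 5·3 + 4·1 + 5·5 = 0
b_46 = 4·0 + 5·3 + 4·3 + 5·1 = 4
b_47 = 4·4 + 5·0 + 4·3 + 5·3 = 1
b_48 = 4·1 + 5·4 + 4·0 + 5·3 = 4
b_49 = 4·4 + 5·1 + 4·4 + 5·0 = 2
b_50 = 4·2 + 5·4 + 4·1 + 5·4 = 3
b_51 = 4·3 + 5·2 + 4·4 + 5·1 = 1
b_52 = 4·1 + 5·3 + 4·2 + 5·4 = 5
b_53 = 4·5 + 5·1 + 4·3 + 5·2 = 5
b_54 = 4·5 + 5·5 + 4·1 + 5·3 = 1
b_55 = 4·1 + 5·5 + 4·5 + 5·1 = 5
b_56 = 4·5 + 5·1 + 4·5 + 5·5 = 0
b_57 = 4·0 + 5·5 + 4·1 + 5·5 = 5
b_58 = 4·5 + 5·0 + 4·5 + 5·1 = 3
b_59 = 4·3 + 5·5 + 4·0 + 5·5 = 6
b_60 = 4·6 + 5·3 + 4·5 + 5·0 = 3
(b_57, b_58, b_59, b_60) = (5, 3, 6, 3) = (b_0, b_1, b_2, b_3), so the sequence has period 57.
140 ≡ 26 (mod 57), hence b_140 = b_26 = 0.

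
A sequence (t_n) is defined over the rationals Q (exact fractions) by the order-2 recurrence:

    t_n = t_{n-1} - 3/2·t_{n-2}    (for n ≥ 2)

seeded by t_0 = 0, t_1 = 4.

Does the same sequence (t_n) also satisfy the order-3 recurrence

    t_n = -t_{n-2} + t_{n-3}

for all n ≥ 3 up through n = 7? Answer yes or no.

Terms t_0..t_7: 0, 4, 4, -2, -8, -5, 7, 29/2
n=3: candidate gives -4, actual t_3 = -2 ✗

no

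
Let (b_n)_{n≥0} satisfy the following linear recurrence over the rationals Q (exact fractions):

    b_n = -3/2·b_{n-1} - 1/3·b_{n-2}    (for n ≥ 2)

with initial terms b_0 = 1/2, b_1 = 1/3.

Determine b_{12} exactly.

-541241/93312

b_2 = -3/2·1/3 + -1/3·1/2 = -2/3
b_3 = -3/2·-2/3 + -1/3·1/3 = 8/9
b_4 = -3/2·8/9 + -1/3·-2/3 = -10/9
b_5 = -3/2·-10/9 + -1/3·8/9 = 37/27
b_6 = -3/2·37/27 + -1/3·-10/9 = -91/54
b_7 = -3/2·-91/54 + -1/3·37/27 = 671/324
b_8 = -3/2·671/324 + -1/3·-91/54 = -1649/648
b_9 = -3/2·-1649/648 + -1/3·671/324 = 12157/3888
b_10 = -3/2·12157/3888 + -1/3·-1649/648 = -29875/7776
b_11 = -3/2·-29875/7776 + -1/3·12157/3888 = 220247/46656
b_12 = -3/2·220247/46656 + -1/3·-29875/7776 = -541241/93312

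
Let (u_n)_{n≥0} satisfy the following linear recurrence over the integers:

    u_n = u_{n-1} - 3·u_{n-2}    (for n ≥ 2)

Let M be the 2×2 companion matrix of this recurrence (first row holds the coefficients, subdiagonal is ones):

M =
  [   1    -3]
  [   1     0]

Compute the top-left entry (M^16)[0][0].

(M^16)[0][0] is the top entry after applying M 16 times to the unit state (1, 0). Equivalently it is h_{17} for the auxiliary sequence (h_n) obeying the same recurrence with h_1 = 1 and h_i = 0 for 0 ≤ i < 1:
h_2 = 1·1 + -3·0 = 1
h_3 = 1·1 + -3·1 = -2
h_4 = 1·-2 + -3·1 = -5
h_5 = 1·-5 + -3·-2 = 1
h_6 = 1·1 + -3·-5 = 16
h_7 = 1·16 + -3·1 = 13
h_8 = 1·13 + -3·16 = -35
h_9 = 1·-35 + -3·13 = -74
h_10 = 1·-74 + -3·-35 = 31
h_11 = 1·31 + -3·-74 = 253
h_12 = 1·253 + -3·31 = 160
h_13 = 1·160 + -3·253 = -599
h_14 = 1·-599 + -3·160 = -1079
h_15 = 1·-1079 + -3·-599 = 718
h_16 = 1·718 + -3·-1079 = 3955
h_17 = 1·3955 + -3·718 = 1801

1801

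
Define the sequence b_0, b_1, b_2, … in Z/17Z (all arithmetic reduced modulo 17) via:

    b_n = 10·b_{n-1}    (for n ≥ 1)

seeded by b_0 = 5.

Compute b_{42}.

10

b_1 = 10·5 = 16
b_2 = 10·16 = 7
b_3 = 10·7 = 2
b_4 = 10·2 = 3
b_5 = 10·3 = 13
b_6 = 10·13 = 11
b_7 = 10·11 = 8
b_8 = 10·8 = 12
b_9 = 10·12 = 1
b_10 = 10·1 = 10
b_11 = 10·10 = 15
b_12 = 10·15 = 14
b_13 = 10·14 = 4
b_14 = 10·4 = 6
b_15 = 10·6 = 9
b_16 = 10·9 = 5
(b_16) = (5) = (b_0), so the sequence has period 16.
42 ≡ 10 (mod 16), hence b_42 = b_10 = 10.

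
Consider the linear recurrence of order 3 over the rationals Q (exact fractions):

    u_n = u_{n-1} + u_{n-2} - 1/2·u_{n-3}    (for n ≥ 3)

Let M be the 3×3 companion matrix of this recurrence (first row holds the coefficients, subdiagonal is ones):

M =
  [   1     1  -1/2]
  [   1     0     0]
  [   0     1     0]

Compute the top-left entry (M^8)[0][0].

69/4

(M^8)[0][0] is the top entry after applying M 8 times to the unit state (1, 0, 0). Equivalently it is h_{10} for the auxiliary sequence (h_n) obeying the same recurrence with h_2 = 1 and h_i = 0 for 0 ≤ i < 2:
h_3 = 1·1 + 1·0 + -1/2·0 = 1
h_4 = 1·1 + 1·1 + -1/2·0 = 2
h_5 = 1·2 + 1·1 + -1/2·1 = 5/2
h_6 = 1·5/2 + 1·2 + -1/2·1 = 4
h_7 = 1·4 + 1·5/2 + -1/2·2 = 11/2
h_8 = 1·11/2 + 1·4 + -1/2·5/2 = 33/4
h_9 = 1·33/4 + 1·11/2 + -1/2·4 = 47/4
h_10 = 1·47/4 + 1·33/4 + -1/2·11/2 = 69/4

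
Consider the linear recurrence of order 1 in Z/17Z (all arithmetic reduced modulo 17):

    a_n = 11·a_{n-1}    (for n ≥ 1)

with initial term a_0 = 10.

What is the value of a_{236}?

11

a_1 = 11·10 = 8
a_2 = 11·8 = 3
a_3 = 11·3 = 16
a_4 = 11·16 = 6
a_5 = 11·6 = 15
a_6 = 11·15 = 12
a_7 = 11·12 = 13
a_8 = 11·13 = 7
a_9 = 11·7 = 9
a_10 = 11·9 = 14
a_11 = 11·14 = 1
a_12 = 11·1 = 11
a_13 = 11·11 = 2
a_14 = 11·2 = 5
a_15 = 11·5 = 4
a_16 = 11·4 = 10
(a_16) = (10) = (a_0), so the sequence has period 16.
236 ≡ 12 (mod 16), hence a_236 = a_12 = 11.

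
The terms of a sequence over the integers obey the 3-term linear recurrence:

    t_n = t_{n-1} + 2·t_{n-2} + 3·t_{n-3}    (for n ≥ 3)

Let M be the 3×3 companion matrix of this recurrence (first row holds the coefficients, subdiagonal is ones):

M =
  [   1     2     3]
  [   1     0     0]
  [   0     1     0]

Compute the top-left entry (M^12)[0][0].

17812

(M^12)[0][0] is the top entry after applying M 12 times to the unit state (1, 0, 0). Equivalently it is h_{14} for the auxiliary sequence (h_n) obeying the same recurrence with h_2 = 1 and h_i = 0 for 0 ≤ i < 2:
h_3 = 1·1 + 2·0 + 3·0 = 1
h_4 = 1·1 + 2·1 + 3·0 = 3
h_5 = 1·3 + 2·1 + 3·1 = 8
h_6 = 1·8 + 2·3 + 3·1 = 17
h_7 = 1·17 + 2·8 + 3·3 = 42
h_8 = 1·42 + 2·17 + 3·8 = 100
h_9 = 1·100 + 2·42 + 3·17 = 235
h_10 = 1·235 + 2·100 + 3·42 = 561
h_11 = 1·561 + 2·235 + 3·100 = 1331
h_12 = 1·1331 + 2·561 + 3·235 = 3158
h_13 = 1·3158 + 2·1331 + 3·561 = 7503
h_14 = 1·7503 + 2·3158 + 3·1331 = 17812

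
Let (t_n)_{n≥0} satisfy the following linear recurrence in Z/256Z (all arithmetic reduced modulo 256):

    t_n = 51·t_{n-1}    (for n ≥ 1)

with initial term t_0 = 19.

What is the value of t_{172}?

t_1 = 51·19 = 201
t_2 = 51·201 = 11
t_3 = 51·11 = 49
t_4 = 51·49 = 195
t_5 = 51·195 = 217
t_6 = 51·217 = 59
t_7 = 51·59 = 193
t_8 = 51·193 = 115
t_9 = 51·115 = 233
t_10 = 51·233 = 107
t_11 = 51·107 = 81
t_12 = 51·81 = 35
t_13 = 51·35 = 249
t_14 = 51·249 = 155
t_15 = 51·155 = 225
t_16 = 51·225 = 211
t_17 = 51·211 = 9
t_18 = 51·9 = 203
t_19 = 51·203 = 113
t_20 = 51·113 = 131
t_21 = 51·131 = 25
t_22 = 51·25 = 251
t_23 = 51·251 = 1
t_24 = 51·1 = 51
t_25 = 51·51 = 41
t_26 = 51·41 = 43
t_27 = 51·43 = 145
t_28 = 51·145 = 227
t_29 = 51·227 = 57
t_30 = 51·57 = 91
t_31 = 51·91 = 33
t_32 = 51·33 = 147
t_33 = 51·147 = 73
t_34 = 51·73 = 139
t_35 = 51·139 = 177
t_36 = 51·177 = 67
t_37 = 51·67 = 89
t_38 = 51·89 = 187
t_39 = 51·187 = 65
t_40 = 51·65 = 243
t_41 = 51·243 = 105
t_42 = 51·105 = 235
t_43 = 51·235 = 209
t_44 = 51·209 = 163
t_45 = 51·163 = 121
t_46 = 51·121 = 27
t_47 = 51·27 = 97
t_48 = 51·97 = 83
t_49 = 51·83 = 137
t_50 = 51·137 = 75
t_51 = 51·75 = 241
t_52 = 51·241 = 3
t_53 = 51·3 = 153
t_54 = 51·153 = 123
t_55 = 51·123 = 129
t_56 = 51·129 = 179
t_57 = 51·179 = 169
t_58 = 51·169 = 171
t_59 = 51·171 = 17
t_60 = 51·17 = 99
t_61 = 51·99 = 185
t_62 = 51·185 = 219
t_63 = 51·219 = 161
t_64 = 51·161 = 19
(t_64) = (19) = (t_0), so the sequence has period 64.
172 ≡ 44 (mod 64), hence t_172 = t_44 = 163.

163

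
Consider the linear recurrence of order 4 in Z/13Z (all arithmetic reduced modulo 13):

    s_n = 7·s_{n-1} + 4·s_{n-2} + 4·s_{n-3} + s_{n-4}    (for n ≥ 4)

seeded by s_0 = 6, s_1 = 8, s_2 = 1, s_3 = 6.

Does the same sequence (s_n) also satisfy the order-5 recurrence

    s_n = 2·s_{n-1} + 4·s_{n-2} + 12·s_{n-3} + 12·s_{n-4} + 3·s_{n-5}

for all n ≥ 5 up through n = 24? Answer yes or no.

Terms s_0..s_24: 6, 8, 1, 6, 6, 0, 10, 9, 5, 7, 11, 4, 1, 9, 3, 0, 10, 0, 4, 3, 8, 6, 12, 0, 2
n=5: candidate gives 6, actual s_5 = 0 ✗

no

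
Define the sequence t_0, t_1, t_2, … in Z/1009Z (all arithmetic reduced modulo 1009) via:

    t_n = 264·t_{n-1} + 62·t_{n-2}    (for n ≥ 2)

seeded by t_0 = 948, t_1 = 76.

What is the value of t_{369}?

t_2 = 264·76 + 62·948 = 138
t_3 = 264·138 + 62·76 = 784
t_4 = 264·784 + 62·138 = 615
t_5 = 264·615 + 62·784 = 87
t_6 = 264·87 + 62·615 = 558
t_7 = 264·558 + 62·87 = 347
Continuing the recurrence:
  t_8 = 79;  t_9 = 1001;  t_10 = 768;  t_11 = 456;  t_12 = 506;  t_13 = 416
  t_14 = 945;  t_15 = 824;  t_16 = 669;  t_17 = 679;  t_18 = 772;  t_19 = 719
  t_20 = 565;  t_21 = 10;  t_22 = 337;  t_23 = 796;  t_24 = 986;  t_25 = 902
  t_26 = 596;  t_27 = 369;  t_28 = 171;  t_29 = 419;  t_30 = 138;  t_31 = 861
  t_32 = 763;  t_33 = 546;  t_34 = 749;  t_35 = 527;  t_36 = 919;  t_37 = 842
  t_38 = 782;  t_39 = 348;  t_40 = 105;  t_41 = 864;  t_42 = 518;  t_43 = 628
  t_44 = 144;  t_45 = 268;  t_46 = 978;  t_47 = 360;  t_48 = 290;  t_49 = 1007
  t_50 = 299;  t_51 = 110;  t_52 = 155;  t_53 = 317;  t_54 = 470;  t_55 = 456
  t_56 = 192;  t_57 = 258;  t_58 = 305;  t_59 = 661;  t_60 = 695;  t_61 = 464
  t_62 = 110;  t_63 = 295;  t_64 = 953;  t_65 = 479;  t_66 = 895;  t_67 = 611
  t_68 = 868;  t_69 = 658;  t_70 = 503;  t_71 = 40;  t_72 = 377;  t_73 = 99
  t_74 = 69;  t_75 = 138;  t_76 = 350;  t_77 = 56;  t_78 = 160;  t_79 = 307
  t_80 = 158;  t_81 = 206;  t_82 = 613;  t_83 = 47;  t_84 = 973;  t_85 = 473
  t_86 = 551;  t_87 = 233;  t_88 = 828;  t_89 = 968;  t_90 = 152;  t_91 = 253
  t_92 = 541;  t_93 = 97;  t_94 = 628;  t_95 = 276;  t_96 = 810;  t_97 = 900
  t_98 = 255;  t_99 = 22;  t_100 = 429;  t_101 = 603;  t_102 = 134;  t_103 = 114
  t_104 = 62;  t_105 = 229;  t_106 = 733;  t_107 = 865;  t_108 = 367;  t_109 = 177
  t_110 = 870;  t_111 = 512;  t_112 = 425;  t_113 = 666;  t_114 = 374;  t_115 = 786
  t_116 = 640;  t_117 = 757;  t_118 = 395;  t_119 = 873;  t_120 = 694;  t_121 = 227
  t_122 = 38;  t_123 = 899;  t_124 = 559;  t_125 = 505;  t_126 = 484;  t_127 = 673
  t_128 = 835;  t_129 = 835;  t_130 = 789;  t_131 = 753;  t_132 = 505;  t_133 = 404
  t_134 = 742;  t_135 = 974;  t_136 = 440;  t_137 = 982;  t_138 = 981;  t_139 = 15
  t_140 = 206;  t_141 = 828;  t_142 = 303;  t_143 = 158;  t_144 = 967;  t_145 = 726
  t_146 = 377;  t_147 = 253;  t_148 = 365;  t_149 = 47;  t_150 = 732;  t_151 = 416
  t_152 = 831;  t_153 = 998;  t_154 = 186;  t_155 = 999;  t_156 = 820;  t_157 = 943
  t_158 = 119;  t_159 = 81;  t_160 = 510;  t_161 = 420;  t_162 = 231;  t_163 = 250
  t_164 = 611;  t_165 = 229;  t_166 = 465;  t_167 = 743;  t_168 = 984;  t_169 = 115
  t_170 = 558;  t_171 = 65;  t_172 = 297;  t_173 = 709;  t_174 = 763;  t_175 = 203
  t_176 = 1007;  t_177 = 959;  t_178 = 802;  t_179 = 774;  t_180 = 801;  t_181 = 139
  t_182 = 593;  t_183 = 703;  t_184 = 378;  t_185 = 100;  t_186 = 395;  t_187 = 499
  t_188 = 840;  t_189 = 448;  t_190 = 840;  t_191 = 313;  t_192 = 515;  t_193 = 989
  t_194 = 416;  t_195 = 621;  t_196 = 44;  t_197 = 677;  t_198 = 845;  t_199 = 696
  t_200 = 28;  t_201 = 94;  t_202 = 318;  t_203 = 988;  t_204 = 46;  t_205 = 752
  t_206 = 589;  t_207 = 320;  t_208 = 927;  t_209 = 210;  t_210 = 915;  t_211 = 312
  t_212 = 865;  t_213 = 499;  t_214 = 719;  t_215 = 792;  t_216 = 407;  t_217 = 157
  t_218 = 88;  t_219 = 678;  t_220 = 810;  t_221 = 599;  t_222 = 502;  t_223 = 154
  t_224 = 141;  t_225 = 358;  t_226 = 336;  t_227 = 919;  t_228 = 99;  t_229 = 376
  t_230 = 466;  t_231 = 31;  t_232 = 752;  t_233 = 668;  t_234 = 996;  t_235 = 651
  t_236 = 537;  t_237 = 510;  t_238 = 440;  t_239 = 466;  t_240 = 972;  t_241 = 962
  t_242 = 433;  t_243 = 408;  t_244 = 361;  t_245 = 529;  t_246 = 598;  t_247 = 978
  t_248 = 640;  t_249 = 553;  t_250 = 16;  t_251 = 168;  t_252 = 948;  t_253 = 366
  t_254 = 14;  t_255 = 154;  t_256 = 155;  t_257 = 18;  t_258 = 236;  t_259 = 862
  t_260 = 40;  t_261 = 437;  t_262 = 804;  t_263 = 217;  t_264 = 182;  t_265 = 962
  t_266 = 894;  t_267 = 23;  t_268 = 960;  t_269 = 598;  t_270 = 457;  t_271 = 320
  t_272 = 815;  t_273 = 912;  t_274 = 706;  t_275 = 768;  t_276 = 328;  t_277 = 11
  t_278 = 33;  t_279 = 313;  t_280 = 931;  t_281 = 832;  t_282 = 904;  t_283 = 657
  t_284 = 453;  t_285 = 904;  t_286 = 366;  t_287 = 313;  t_288 = 388;  t_289 = 758
  t_290 = 170;  t_291 = 57;  t_292 = 363;  t_293 = 484;  t_294 = 950;  t_295 = 306
  t_296 = 442;  t_297 = 454;  t_298 = 955;  t_299 = 775;  t_300 = 461;  t_301 = 242
  t_302 = 651;  t_303 = 203;  t_304 = 117;  t_305 = 87;  t_306 = 961;  t_307 = 794
  t_308 = 804;  t_309 = 153;  t_310 = 439;  t_311 = 266;  t_312 = 578;  t_313 = 581
  t_314 = 537;  t_315 = 206;  t_316 = 904;  t_317 = 187;  t_318 = 480;  t_319 = 81
  t_320 = 694;  t_321 = 564;  t_322 = 214;  t_323 = 654;  t_324 = 268;  t_325 = 310
  t_326 = 583;  t_327 = 593;  t_328 = 988;  t_329 = 952;  t_330 = 803;  t_331 = 604
  t_332 = 379;  t_333 = 280;  t_334 = 554;  t_335 = 158;  t_336 = 385;  t_337 = 446
  t_338 = 354;  t_339 = 28;  t_340 = 79;  t_341 = 394;  t_342 = 951;  t_343 = 35
  t_344 = 599;  t_345 = 884;  t_346 = 102;  t_347 = 7;  t_348 = 100;  t_349 = 600
  t_350 = 133;  t_351 = 673;  t_352 = 262;  t_353 = 913;  t_354 = 990;  t_355 = 131
  t_356 = 109;  t_357 = 574;  t_358 = 890;  t_359 = 136;  t_360 = 274;  t_361 = 48
  t_362 = 399;  t_363 = 349;  t_364 = 839;  t_365 = 974;  t_366 = 400;  t_367 = 512
t_368 = 264·512 + 62·400 = 546
t_369 = 264·546 + 62·512 = 322

322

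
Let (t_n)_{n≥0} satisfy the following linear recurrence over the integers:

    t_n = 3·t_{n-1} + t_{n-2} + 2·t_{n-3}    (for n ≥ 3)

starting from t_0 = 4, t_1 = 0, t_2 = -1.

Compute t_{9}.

6565

t_3 = 3·-1 + 1·0 + 2·4 = 5
t_4 = 3·5 + 1·-1 + 2·0 = 14
t_5 = 3·14 + 1·5 + 2·-1 = 45
t_6 = 3·45 + 1·14 + 2·5 = 159
t_7 = 3·159 + 1·45 + 2·14 = 550
t_8 = 3·550 + 1·159 + 2·45 = 1899
t_9 = 3·1899 + 1·550 + 2·159 = 6565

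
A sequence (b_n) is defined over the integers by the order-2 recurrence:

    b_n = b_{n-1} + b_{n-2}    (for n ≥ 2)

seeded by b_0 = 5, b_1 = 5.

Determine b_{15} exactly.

b_2 = 1·5 + 1·5 = 10
b_3 = 1·10 + 1·5 = 15
b_4 = 1·15 + 1·10 = 25
b_5 = 1·25 + 1·15 = 40
b_6 = 1·40 + 1·25 = 65
b_7 = 1·65 + 1·40 = 105
b_8 = 1·105 + 1·65 = 170
b_9 = 1·170 + 1·105 = 275
b_10 = 1·275 + 1·170 = 445
b_11 = 1·445 + 1·275 = 720
b_12 = 1·720 + 1·445 = 1165
b_13 = 1·1165 + 1·720 = 1885
b_14 = 1·1885 + 1·1165 = 3050
b_15 = 1·3050 + 1·1885 = 4935

4935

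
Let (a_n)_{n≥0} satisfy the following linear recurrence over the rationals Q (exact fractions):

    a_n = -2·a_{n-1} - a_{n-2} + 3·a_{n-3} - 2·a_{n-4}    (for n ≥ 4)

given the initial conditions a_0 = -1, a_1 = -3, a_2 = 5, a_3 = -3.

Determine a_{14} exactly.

-16452

a_4 = -2·-3 + -1·5 + 3·-3 + -2·-1 = -6
a_5 = -2·-6 + -1·-3 + 3·5 + -2·-3 = 36
a_6 = -2·36 + -1·-6 + 3·-3 + -2·5 = -85
a_7 = -2·-85 + -1·36 + 3·-6 + -2·-3 = 122
a_8 = -2·122 + -1·-85 + 3·36 + -2·-6 = -39
a_9 = -2·-39 + -1·122 + 3·-85 + -2·36 = -371
a_10 = -2·-371 + -1·-39 + 3·122 + -2·-85 = 1317
a_11 = -2·1317 + -1·-371 + 3·-39 + -2·122 = -2624
a_12 = -2·-2624 + -1·1317 + 3·-371 + -2·-39 = 2896
a_13 = -2·2896 + -1·-2624 + 3·1317 + -2·-371 = 1525
a_14 = -2·1525 + -1·2896 + 3·-2624 + -2·1317 = -16452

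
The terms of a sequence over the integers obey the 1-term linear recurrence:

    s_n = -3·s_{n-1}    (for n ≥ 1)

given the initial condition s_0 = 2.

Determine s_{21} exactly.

s_1 = -3·2 = -6
s_2 = -3·-6 = 18
s_3 = -3·18 = -54
s_4 = -3·-54 = 162
s_5 = -3·162 = -486
s_6 = -3·-486 = 1458
s_7 = -3·1458 = -4374
s_8 = -3·-4374 = 13122
s_9 = -3·13122 = -39366
s_10 = -3·-39366 = 118098
s_11 = -3·118098 = -354294
s_12 = -3·-354294 = 1062882
s_13 = -3·1062882 = -3188646
s_14 = -3·-3188646 = 9565938
s_15 = -3·9565938 = -28697814
s_16 = -3·-28697814 = 86093442
s_17 = -3·86093442 = -258280326
s_18 = -3·-258280326 = 774840978
s_19 = -3·774840978 = -2324522934
s_20 = -3·-2324522934 = 6973568802
s_21 = -3·6973568802 = -20920706406

-20920706406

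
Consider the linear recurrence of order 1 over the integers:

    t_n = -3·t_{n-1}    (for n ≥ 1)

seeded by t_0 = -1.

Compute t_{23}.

94143178827

t_1 = -3·-1 = 3
t_2 = -3·3 = -9
t_3 = -3·-9 = 27
t_4 = -3·27 = -81
t_5 = -3·-81 = 243
t_6 = -3·243 = -729
t_7 = -3·-729 = 2187
t_8 = -3·2187 = -6561
t_9 = -3·-6561 = 19683
t_10 = -3·19683 = -59049
t_11 = -3·-59049 = 177147
t_12 = -3·177147 = -531441
t_13 = -3·-531441 = 1594323
t_14 = -3·1594323 = -4782969
t_15 = -3·-4782969 = 14348907
t_16 = -3·14348907 = -43046721
t_17 = -3·-43046721 = 129140163
t_18 = -3·129140163 = -387420489
t_19 = -3·-387420489 = 1162261467
t_20 = -3·1162261467 = -3486784401
t_21 = -3·-3486784401 = 10460353203
t_22 = -3·10460353203 = -31381059609
t_23 = -3·-31381059609 = 94143178827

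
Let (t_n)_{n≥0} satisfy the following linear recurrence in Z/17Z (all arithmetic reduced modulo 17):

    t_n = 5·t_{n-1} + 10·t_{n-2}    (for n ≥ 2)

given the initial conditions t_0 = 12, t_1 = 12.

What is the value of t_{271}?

9

t_2 = 5·12 + 10·12 = 10
t_3 = 5·10 + 10·12 = 0
t_4 = 5·0 + 10·10 = 15
t_5 = 5·15 + 10·0 = 7
t_6 = 5·7 + 10·15 = 15
t_7 = 5·15 + 10·7 = 9
Continuing the recurrence:
  t_8 = 8;  t_9 = 11;  t_10 = 16;  t_11 = 3;  t_12 = 5;  t_13 = 4
  t_14 = 2;  t_15 = 16;  t_16 = 15;  t_17 = 14;  t_18 = 16;  t_19 = 16
  t_20 = 2;  t_21 = 0;  t_22 = 3;  t_23 = 15;  t_24 = 3;  t_25 = 12
  t_26 = 5;  t_27 = 9;  t_28 = 10;  t_29 = 4;  t_30 = 1;  t_31 = 11
  t_32 = 14;  t_33 = 10;  t_34 = 3;  t_35 = 13;  t_36 = 10;  t_37 = 10
  t_38 = 14;  t_39 = 0;  t_40 = 4;  t_41 = 3;  t_42 = 4;  t_43 = 16
  t_44 = 1;  t_45 = 12;  t_46 = 2;  t_47 = 11;  t_48 = 7;  t_49 = 9
  t_50 = 13;  t_51 = 2;  t_52 = 4;  t_53 = 6;  t_54 = 2;  t_55 = 2
  t_56 = 13;  t_57 = 0;  t_58 = 11;  t_59 = 4;  t_60 = 11;  t_61 = 10
  t_62 = 7;  t_63 = 16;  t_64 = 14;  t_65 = 9;  t_66 = 15;  t_67 = 12
  t_68 = 6;  t_69 = 14;  t_70 = 11;  t_71 = 8;  t_72 = 14;  t_73 = 14
  t_74 = 6;  t_75 = 0;  t_76 = 9;  t_77 = 11;  t_78 = 9;  t_79 = 2
  t_80 = 15;  t_81 = 10;  t_82 = 13;  t_83 = 12;  t_84 = 3;  t_85 = 16
  t_86 = 8;  t_87 = 13;  t_88 = 9;  t_89 = 5;  t_90 = 13;  t_91 = 13
  t_92 = 8;  t_93 = 0;  t_94 = 12;  t_95 = 9;  t_96 = 12;  t_97 = 14
  t_98 = 3;  t_99 = 2;  t_100 = 6;  t_101 = 16;  t_102 = 4;  t_103 = 10
  t_104 = 5;  t_105 = 6;  t_106 = 12;  t_107 = 1;  t_108 = 6;  t_109 = 6
  t_110 = 5;  t_111 = 0;  t_112 = 16;  t_113 = 12;  t_114 = 16;  t_115 = 13
  t_116 = 4;  t_117 = 14;  t_118 = 8;  t_119 = 10;  t_120 = 11;  t_121 = 2
  t_122 = 1;  t_123 = 8;  t_124 = 16;  t_125 = 7;  t_126 = 8;  t_127 = 8
  t_128 = 1;  t_129 = 0;  t_130 = 10;  t_131 = 16;  t_132 = 10;  t_133 = 6
  t_134 = 11;  t_135 = 13;  t_136 = 5;  t_137 = 2;  t_138 = 9;  t_139 = 14
  t_140 = 7;  t_141 = 5;  t_142 = 10;  t_143 = 15;  t_144 = 5;  t_145 = 5
  t_146 = 7;  t_147 = 0;  t_148 = 2;  t_149 = 10;  t_150 = 2;  t_151 = 8
  t_152 = 9;  t_153 = 6;  t_154 = 1;  t_155 = 14;  t_156 = 12;  t_157 = 13
  t_158 = 15;  t_159 = 1;  t_160 = 2;  t_161 = 3;  t_162 = 1;  t_163 = 1
  t_164 = 15;  t_165 = 0;  t_166 = 14;  t_167 = 2;  t_168 = 14;  t_169 = 5
  t_170 = 12;  t_171 = 8;  t_172 = 7;  t_173 = 13;  t_174 = 16;  t_175 = 6
  t_176 = 3;  t_177 = 7;  t_178 = 14;  t_179 = 4;  t_180 = 7;  t_181 = 7
  t_182 = 3;  t_183 = 0;  t_184 = 13;  t_185 = 14;  t_186 = 13;  t_187 = 1
  t_188 = 16;  t_189 = 5;  t_190 = 15;  t_191 = 6;  t_192 = 10;  t_193 = 8
  t_194 = 4;  t_195 = 15;  t_196 = 13;  t_197 = 11;  t_198 = 15;  t_199 = 15
  t_200 = 4;  t_201 = 0;  t_202 = 6;  t_203 = 13;  t_204 = 6;  t_205 = 7
  t_206 = 10;  t_207 = 1;  t_208 = 3;  t_209 = 8;  t_210 = 2;  t_211 = 5
  t_212 = 11;  t_213 = 3;  t_214 = 6;  t_215 = 9;  t_216 = 3;  t_217 = 3
  t_218 = 11;  t_219 = 0;  t_220 = 8;  t_221 = 6;  t_222 = 8;  t_223 = 15
  t_224 = 2;  t_225 = 7;  t_226 = 4;  t_227 = 5;  t_228 = 14;  t_229 = 1
  t_230 = 9;  t_231 = 4;  t_232 = 8;  t_233 = 12;  t_234 = 4;  t_235 = 4
  t_236 = 9;  t_237 = 0;  t_238 = 5;  t_239 = 8;  t_240 = 5;  t_241 = 3
  t_242 = 14;  t_243 = 15;  t_244 = 11;  t_245 = 1;  t_246 = 13;  t_247 = 7
  t_248 = 12;  t_249 = 11;  t_250 = 5;  t_251 = 16;  t_252 = 11;  t_253 = 11
  t_254 = 12;  t_255 = 0;  t_256 = 1;  t_257 = 5;  t_258 = 1;  t_259 = 4
  t_260 = 13;  t_261 = 3;  t_262 = 9;  t_263 = 7;  t_264 = 6;  t_265 = 15
  t_266 = 16;  t_267 = 9;  t_268 = 1;  t_269 = 10
t_270 = 5·10 + 10·1 = 9
t_271 = 5·9 + 10·10 = 9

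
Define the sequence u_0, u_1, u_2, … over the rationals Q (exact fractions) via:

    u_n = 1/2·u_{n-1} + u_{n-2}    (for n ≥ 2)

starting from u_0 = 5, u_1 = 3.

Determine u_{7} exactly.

u_2 = 1/2·3 + 1·5 = 13/2
u_3 = 1/2·13/2 + 1·3 = 25/4
u_4 = 1/2·25/4 + 1·13/2 = 77/8
u_5 = 1/2·77/8 + 1·25/4 = 177/16
u_6 = 1/2·177/16 + 1·77/8 = 485/32
u_7 = 1/2·485/32 + 1·177/16 = 1193/64

1193/64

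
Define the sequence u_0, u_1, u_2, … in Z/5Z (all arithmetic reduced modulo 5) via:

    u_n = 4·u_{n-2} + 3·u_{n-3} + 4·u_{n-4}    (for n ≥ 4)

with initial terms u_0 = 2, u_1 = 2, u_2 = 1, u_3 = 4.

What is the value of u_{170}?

1

u_4 = 0·4 + 4·1 + 3·2 + 4·2 = 3
u_5 = 0·3 + 4·4 + 3·1 + 4·2 = 2
u_6 = 0·2 + 4·3 + 3·4 + 4·1 = 3
u_7 = 0·3 + 4·2 + 3·3 + 4·4 = 3
u_8 = 0·3 + 4·3 + 3·2 + 4·3 = 0
u_9 = 0·0 + 4·3 + 3·3 + 4·2 = 4
u_10 = 0·4 + 4·0 + 3·3 + 4·3 = 1
u_11 = 0·1 + 4·4 + 3·0 + 4·3 = 3
u_12 = 0·3 + 4·1 + 3·4 + 4·0 = 1
u_13 = 0·1 + 4·3 + 3·1 + 4·4 = 1
u_14 = 0·1 + 4·1 + 3·3 + 4·1 = 2
u_15 = 0·2 + 4·1 + 3·1 + 4·3 = 4
u_16 = 0·4 + 4·2 + 3·1 + 4·1 = 0
u_17 = 0·0 + 4·4 + 3·2 + 4·1 = 1
u_18 = 0·1 + 4·0 + 3·4 + 4·2 = 0
u_19 = 0·0 + 4·1 + 3·0 + 4·4 = 0
u_20 = 0·0 + 4·0 + 3·1 + 4·0 = 3
u_21 = 0·3 + 4·0 + 3·0 + 4·1 = 4
u_22 = 0·4 + 4·3 + 3·0 + 4·0 = 2
u_23 = 0·2 + 4·4 + 3·3 + 4·0 = 0
u_24 = 0·0 + 4·2 + 3·4 + 4·3 = 2
u_25 = 0·2 + 4·0 + 3·2 + 4·4 = 2
u_26 = 0·2 + 4·2 + 3·0 + 4·2 = 1
u_27 = 0·1 + 4·2 + 3·2 + 4·0 = 4
(u_24, u_25, u_26, u_27) = (2, 2, 1, 4) = (u_0, u_1, u_2, u_3), so the sequence has period 24.
170 ≡ 2 (mod 24), hence u_170 = u_2 = 1.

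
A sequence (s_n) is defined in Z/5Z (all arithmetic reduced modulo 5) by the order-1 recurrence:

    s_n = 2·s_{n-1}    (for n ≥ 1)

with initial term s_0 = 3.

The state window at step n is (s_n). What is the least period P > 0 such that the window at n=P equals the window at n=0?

n=0: window = (3)
n=1: window = (1)
n=2: window = (2)
n=3: window = (4)
n=4: window = (3)
window at n=4 equals window at n=0 → period = 4

4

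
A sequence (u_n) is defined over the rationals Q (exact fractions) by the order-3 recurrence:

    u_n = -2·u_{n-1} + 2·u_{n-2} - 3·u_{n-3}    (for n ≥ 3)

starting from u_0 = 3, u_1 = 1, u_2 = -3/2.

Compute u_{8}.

501/2

u_3 = -2·-3/2 + 2·1 + -3·3 = -4
u_4 = -2·-4 + 2·-3/2 + -3·1 = 2
u_5 = -2·2 + 2·-4 + -3·-3/2 = -15/2
u_6 = -2·-15/2 + 2·2 + -3·-4 = 31
u_7 = -2·31 + 2·-15/2 + -3·2 = -83
u_8 = -2·-83 + 2·31 + -3·-15/2 = 501/2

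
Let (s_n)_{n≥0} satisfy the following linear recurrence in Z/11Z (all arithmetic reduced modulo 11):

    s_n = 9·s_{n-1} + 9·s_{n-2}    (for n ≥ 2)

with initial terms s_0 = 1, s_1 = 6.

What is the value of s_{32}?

9

s_2 = 9·6 + 9·1 = 8
s_3 = 9·8 + 9·6 = 5
s_4 = 9·5 + 9·8 = 7
s_5 = 9·7 + 9·5 = 9
s_6 = 9·9 + 9·7 = 1
s_7 = 9·1 + 9·9 = 2
s_8 = 9·2 + 9·1 = 5
s_9 = 9·5 + 9·2 = 8
s_10 = 9·8 + 9·5 = 7
s_11 = 9·7 + 9·8 = 3
s_12 = 9·3 + 9·7 = 2
s_13 = 9·2 + 9·3 = 1
s_14 = 9·1 + 9·2 = 5
s_15 = 9·5 + 9·1 = 10
s_16 = 9·10 + 9·5 = 3
s_17 = 9·3 + 9·10 = 7
s_18 = 9·7 + 9·3 = 2
s_19 = 9·2 + 9·7 = 4
s_20 = 9·4 + 9·2 = 10
s_21 = 9·10 + 9·4 = 5
s_22 = 9·5 + 9·10 = 3
s_23 = 9·3 + 9·5 = 6
s_24 = 9·6 + 9·3 = 4
s_25 = 9·4 + 9·6 = 2
s_26 = 9·2 + 9·4 = 10
s_27 = 9·10 + 9·2 = 9
s_28 = 9·9 + 9·10 = 6
s_29 = 9·6 + 9·9 = 3
s_30 = 9·3 + 9·6 = 4
s_31 = 9·4 + 9·3 = 8
s_32 = 9·8 + 9·4 = 9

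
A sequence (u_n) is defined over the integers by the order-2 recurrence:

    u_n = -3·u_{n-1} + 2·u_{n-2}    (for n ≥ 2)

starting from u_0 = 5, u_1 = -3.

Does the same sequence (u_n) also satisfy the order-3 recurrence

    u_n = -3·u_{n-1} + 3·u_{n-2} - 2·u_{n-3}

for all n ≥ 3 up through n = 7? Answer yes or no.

no

Terms u_0..u_7: 5, -3, 19, -63, 227, -807, 2875, -10239
n=3: candidate gives -76, actual u_3 = -63 ✗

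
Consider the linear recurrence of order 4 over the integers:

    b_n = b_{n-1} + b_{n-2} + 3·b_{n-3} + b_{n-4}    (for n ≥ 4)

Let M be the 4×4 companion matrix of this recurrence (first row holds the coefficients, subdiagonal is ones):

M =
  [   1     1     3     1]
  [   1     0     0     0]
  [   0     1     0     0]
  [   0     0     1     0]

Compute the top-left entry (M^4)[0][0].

(M^4)[0][0] is the top entry after applying M 4 times to the unit state (1, 0, 0, 0). Equivalently it is h_{7} for the auxiliary sequence (h_n) obeying the same recurrence with h_3 = 1 and h_i = 0 for 0 ≤ i < 3:
h_4 = 1·1 + 1·0 + 3·0 + 1·0 = 1
h_5 = 1·1 + 1·1 + 3·0 + 1·0 = 2
h_6 = 1·2 + 1·1 + 3·1 + 1·0 = 6
h_7 = 1·6 + 1·2 + 3·1 + 1·1 = 12

12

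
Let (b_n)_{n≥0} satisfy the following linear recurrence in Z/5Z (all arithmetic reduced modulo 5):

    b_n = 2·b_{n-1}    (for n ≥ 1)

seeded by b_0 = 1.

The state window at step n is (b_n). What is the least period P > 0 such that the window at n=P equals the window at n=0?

n=0: window = (1)
n=1: window = (2)
n=2: window = (4)
n=3: window = (3)
n=4: window = (1)
window at n=4 equals window at n=0 → period = 4

4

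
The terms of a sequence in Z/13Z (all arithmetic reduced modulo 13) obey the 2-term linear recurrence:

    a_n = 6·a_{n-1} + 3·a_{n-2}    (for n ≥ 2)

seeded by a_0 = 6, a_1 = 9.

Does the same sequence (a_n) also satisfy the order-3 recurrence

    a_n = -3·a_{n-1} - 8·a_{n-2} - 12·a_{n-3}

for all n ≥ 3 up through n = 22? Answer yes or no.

Terms a_0..a_22: 6, 9, 7, 4, 6, 9, 7, 4, 6, 9, 7, 4, 6, 9, 7, 4, 6, 9, 7, 4, 6, 9, 7
n=3: candidate gives 4, actual a_3 = 4 ✓
n=4: candidate gives 6, actual a_4 = 6 ✓
n=5: candidate gives 9, actual a_5 = 9 ✓
n=6: candidate gives 7, actual a_6 = 7 ✓
n=7: candidate gives 4, actual a_7 = 4 ✓
n=8: candidate gives 6, actual a_8 = 6 ✓
n=9: candidate gives 9, actual a_9 = 9 ✓
n=10: candidate gives 7, actual a_10 = 7 ✓
n=11: candidate gives 4, actual a_11 = 4 ✓
n=12: candidate gives 6, actual a_12 = 6 ✓
n=13: candidate gives 9, actual a_13 = 9 ✓
n=14: candidate gives 7, actual a_14 = 7 ✓
n=15: candidate gives 4, actual a_15 = 4 ✓
n=16: candidate gives 6, actual a_16 = 6 ✓
n=17: candidate gives 9, actual a_17 = 9 ✓
n=18: candidate gives 7, actual a_18 = 7 ✓
n=19: candidate gives 4, actual a_19 = 4 ✓
n=20: candidate gives 6, actual a_20 = 6 ✓
n=21: candidate gives 9, actual a_21 = 9 ✓
n=22: candidate gives 7, actual a_22 = 7 ✓

yes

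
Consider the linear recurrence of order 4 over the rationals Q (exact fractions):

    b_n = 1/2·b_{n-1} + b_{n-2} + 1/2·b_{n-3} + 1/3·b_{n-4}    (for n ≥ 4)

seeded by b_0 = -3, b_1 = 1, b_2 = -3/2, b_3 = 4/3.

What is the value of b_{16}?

-21490103/663552

b_4 = 1/2·4/3 + 1·-3/2 + 1/2·1 + 1/3·-3 = -4/3
b_5 = 1/2·-4/3 + 1·4/3 + 1/2·-3/2 + 1/3·1 = 1/4
b_6 = 1/2·1/4 + 1·-4/3 + 1/2·4/3 + 1/3·-3/2 = -25/24
b_7 = 1/2·-25/24 + 1·1/4 + 1/2·-4/3 + 1/3·4/3 = -71/144
b_8 = 1/2·-71/144 + 1·-25/24 + 1/2·1/4 + 1/3·-4/3 = -463/288
b_9 = 1/2·-463/288 + 1·-71/144 + 1/2·-25/24 + 1/3·1/4 = -111/64
b_10 = 1/2·-111/64 + 1·-463/288 + 1/2·-71/144 + 1/3·-25/24 = -3535/1152
b_11 = 1/2·-3535/1152 + 1·-111/64 + 1/2·-463/288 + 1/3·-71/144 = -29285/6912
b_12 = 1/2·-29285/6912 + 1·-3535/1152 + 1/2·-111/64 + 1/3·-463/288 = -30367/4608
b_13 = 1/2·-30367/4608 + 1·-29285/6912 + 1/2·-3535/1152 + 1/3·-111/64 = -266645/27648
b_14 = 1/2·-266645/27648 + 1·-30367/4608 + 1/2·-29285/6912 + 1/3·-3535/1152 = -804749/55296
b_15 = 1/2·-804749/55296 + 1·-266645/27648 + 1/2·-30367/4608 + 1/3·-29285/6912 = -7175759/331776
b_16 = 1/2·-7175759/331776 + 1·-804749/55296 + 1/2·-266645/27648 + 1/3·-30367/4608 = -21490103/663552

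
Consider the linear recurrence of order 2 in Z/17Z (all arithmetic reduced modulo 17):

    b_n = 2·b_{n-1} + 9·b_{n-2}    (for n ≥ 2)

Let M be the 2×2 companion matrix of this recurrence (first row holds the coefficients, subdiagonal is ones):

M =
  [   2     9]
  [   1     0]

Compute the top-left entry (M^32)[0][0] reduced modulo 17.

(M^32)[0][0] is the top entry after applying M 32 times to the unit state (1, 0). Equivalently it is h_{33} for the auxiliary sequence (h_n) obeying the same recurrence with h_1 = 1 and h_i = 0 for 0 ≤ i < 1:
h_2 = 2·1 + 9·0 = 2
h_3 = 2·2 + 9·1 = 13
h_4 = 2·13 + 9·2 = 10
h_5 = 2·10 + 9·13 = 1
h_6 = 2·1 + 9·10 = 7
h_7 = 2·7 + 9·1 = 6
h_8 = 2·6 + 9·7 = 7
h_9 = 2·7 + 9·6 = 0
h_10 = 2·0 + 9·7 = 12
h_11 = 2·12 + 9·0 = 7
h_12 = 2·7 + 9·12 = 3
h_13 = 2·3 + 9·7 = 1
h_14 = 2·1 + 9·3 = 12
h_15 = 2·12 + 9·1 = 16
h_16 = 2·16 + 9·12 = 4
h_17 = 2·4 + 9·16 = 16
h_18 = 2·16 + 9·4 = 0
h_19 = 2·0 + 9·16 = 8
h_20 = 2·8 + 9·0 = 16
h_21 = 2·16 + 9·8 = 2
h_22 = 2·2 + 9·16 = 12
h_23 = 2·12 + 9·2 = 8
h_24 = 2·8 + 9·12 = 5
h_25 = 2·5 + 9·8 = 14
h_26 = 2·14 + 9·5 = 5
h_27 = 2·5 + 9·14 = 0
h_28 = 2·0 + 9·5 = 11
h_29 = 2·11 + 9·0 = 5
h_30 = 2·5 + 9·11 = 7
h_31 = 2·7 + 9·5 = 8
h_32 = 2·8 + 9·7 = 11
h_33 = 2·11 + 9·8 = 9

9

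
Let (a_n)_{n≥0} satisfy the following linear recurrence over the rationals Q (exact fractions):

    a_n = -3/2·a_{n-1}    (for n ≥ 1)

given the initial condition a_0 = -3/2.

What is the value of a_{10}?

-177147/2048

a_1 = -3/2·-3/2 = 9/4
a_2 = -3/2·9/4 = -27/8
a_3 = -3/2·-27/8 = 81/16
a_4 = -3/2·81/16 = -243/32
a_5 = -3/2·-243/32 = 729/64
a_6 = -3/2·729/64 = -2187/128
a_7 = -3/2·-2187/128 = 6561/256
a_8 = -3/2·6561/256 = -19683/512
a_9 = -3/2·-19683/512 = 59049/1024
a_10 = -3/2·59049/1024 = -177147/2048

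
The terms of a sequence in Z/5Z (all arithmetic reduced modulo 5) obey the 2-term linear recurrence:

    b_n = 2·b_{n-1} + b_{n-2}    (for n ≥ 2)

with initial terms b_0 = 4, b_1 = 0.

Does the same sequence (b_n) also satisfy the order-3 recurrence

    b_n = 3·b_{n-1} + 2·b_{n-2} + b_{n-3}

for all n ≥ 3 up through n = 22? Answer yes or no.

no

Terms b_0..b_22: 4, 0, 4, 3, 0, 3, 1, 0, 1, 2, 0, 2, 4, 0, 4, 3, 0, 3, 1, 0, 1, 2, 0
n=3: candidate gives 1, actual b_3 = 3 ✗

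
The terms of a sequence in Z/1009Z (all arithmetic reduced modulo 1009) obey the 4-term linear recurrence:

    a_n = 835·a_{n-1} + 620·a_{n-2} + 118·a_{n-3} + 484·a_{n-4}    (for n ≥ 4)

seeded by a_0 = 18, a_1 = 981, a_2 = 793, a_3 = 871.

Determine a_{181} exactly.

a_4 = 835·871 + 620·793 + 118·981 + 484·18 = 436
a_5 = 835·436 + 620·871 + 118·793 + 484·981 = 327
a_6 = 835·327 + 620·436 + 118·871 + 484·793 = 775
a_7 = 835·775 + 620·327 + 118·436 + 484·871 = 78
a_8 = 835·78 + 620·775 + 118·327 + 484·436 = 148
a_9 = 835·148 + 620·78 + 118·775 + 484·327 = 905
Continuing the recurrence:
  a_10 = 759;  a_11 = 939;  a_12 = 287;  a_13 = 374;  a_14 = 757;  a_15 = 257
  a_16 = 244;  a_17 = 779;  a_18 = 776;  a_19 = 672;  a_20 = 89;  a_21 = 0
  a_22 = 515;  a_23 = 953;  a_24 = 808;  a_25 = 484;  a_26 = 519;  a_27 = 539
  a_28 = 148;  a_29 = 544;  a_30 = 121;  a_31 = 265;  a_32 = 267;  a_33 = 897
  a_34 = 414;  a_35 = 128;  a_36 = 297;  a_37 = 128;  a_38 = 991;  a_39 = 897
  a_40 = 695;  a_41 = 628;  a_42 = 27;  a_43 = 792;  a_44 = 842;  a_45 = 865
  a_46 = 797;  a_47 = 458;  a_48 = 811;  a_49 = 711;  a_50 = 599;  a_51 = 132
  a_52 = 481;  a_53 = 271;  a_54 = 599;  a_55 = 802;  a_56 = 186;  a_57 = 782
  a_58 = 564;  a_59 = 719;  a_60 = 247;  a_61 = 282;  a_62 = 777;  a_63 = 67
  a_64 = 353;  a_65 = 438;  a_66 = 933;  a_67 = 671;  a_68 = 140;  a_69 = 383
  a_70 = 1003;  a_71 = 622;  a_72 = 1006;  a_73 = 741;  a_74 = 238;  a_75 = 294
  a_76 = 770;  a_77 = 149;  a_78 = 1003;  a_79 = 673;  a_80 = 37;  a_81 = 937
  a_82 = 988;  a_83 = 538;  a_84 = 653;  a_85 = 992;  a_86 = 25;  a_87 = 685
  a_88 = 484;  a_89 = 218;  a_90 = 919;  a_91 = 666;  a_92 = 513;  a_93 = 824
  a_94 = 849;  a_95 = 381;  a_96 = 428;  a_97 = 860;  a_98 = 500;  a_99 = 33
  a_100 = 427;  a_101 = 649;  a_102 = 162;  a_103 = 626;  a_104 = 318;  a_105 = 80
  a_106 = 528;  a_107 = 581;  a_108 = 144;  a_109 = 300;  a_110 = 977;  a_111 = 399
  a_112 = 695;  a_113 = 489;  a_114 = 42;  a_115 = 913;  a_116 = 938;  a_117 = 738
  a_118 = 26;  a_119 = 648;  a_120 = 484;  a_121 = 765;  a_122 = 741;  a_123 = 729
  a_124 = 241;  a_125 = 4;  a_126 = 98;  a_127 = 435;  a_128 = 277;  a_129 = 914
  a_130 = 476;  a_131 = 602;  a_132 = 440;  a_133 = 132;  a_134 = 338;  a_135 = 49
  a_136 = 745;  a_137 = 486;  a_138 = 841;  a_139 = 236;  a_140 = 274;  a_141 = 245
  a_142 = 129;  a_143 = 553;  a_144 = 997;  a_145 = 484;  a_146 = 719;  a_147 = 277
  a_148 = 890;  a_149 = 990;  a_150 = 445;  a_151 = 546;  a_152 = 987;  a_153 = 224
  a_154 = 167;  a_155 = 178;  a_156 = 569;  a_157 = 234;  a_158 = 206;  a_159 = 190
  a_160 = 122;  a_161 = 48;  a_162 = 729;  a_163 = 189;  a_164 = 495;  a_165 = 53
  a_166 = 822;  a_167 = 367;  a_168 = 451;  a_169 = 293;  a_170 = 825;  a_171 = 562
  a_172 = 630;  a_173 = 725;  a_174 = 559;  a_175 = 354;  a_176 = 433;  a_177 = 1005
  a_178 = 300;  a_179 = 256
a_180 = 835·256 + 620·300 + 118·1005 + 484·433 = 433
a_181 = 835·433 + 620·256 + 118·300 + 484·1005 = 807

807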